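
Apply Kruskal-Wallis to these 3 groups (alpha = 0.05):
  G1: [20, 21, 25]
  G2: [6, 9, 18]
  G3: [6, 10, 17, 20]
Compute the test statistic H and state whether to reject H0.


Step 1: Combine all N = 10 observations and assign midranks.
sorted (value, group, rank): (6,G2,1.5), (6,G3,1.5), (9,G2,3), (10,G3,4), (17,G3,5), (18,G2,6), (20,G1,7.5), (20,G3,7.5), (21,G1,9), (25,G1,10)
Step 2: Sum ranks within each group.
R_1 = 26.5 (n_1 = 3)
R_2 = 10.5 (n_2 = 3)
R_3 = 18 (n_3 = 4)
Step 3: H = 12/(N(N+1)) * sum(R_i^2/n_i) - 3(N+1)
     = 12/(10*11) * (26.5^2/3 + 10.5^2/3 + 18^2/4) - 3*11
     = 0.109091 * 351.833 - 33
     = 5.381818.
Step 4: Ties present; correction factor C = 1 - 12/(10^3 - 10) = 0.987879. Corrected H = 5.381818 / 0.987879 = 5.447853.
Step 5: Under H0, H ~ chi^2(2); p-value = 0.065617.
Step 6: alpha = 0.05. fail to reject H0.

H = 5.4479, df = 2, p = 0.065617, fail to reject H0.


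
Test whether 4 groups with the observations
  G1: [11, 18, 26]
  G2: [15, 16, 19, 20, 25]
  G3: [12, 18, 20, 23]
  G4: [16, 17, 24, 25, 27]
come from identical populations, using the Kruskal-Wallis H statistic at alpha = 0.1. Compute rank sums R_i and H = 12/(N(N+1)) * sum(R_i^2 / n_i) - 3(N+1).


Step 1: Combine all N = 17 observations and assign midranks.
sorted (value, group, rank): (11,G1,1), (12,G3,2), (15,G2,3), (16,G2,4.5), (16,G4,4.5), (17,G4,6), (18,G1,7.5), (18,G3,7.5), (19,G2,9), (20,G2,10.5), (20,G3,10.5), (23,G3,12), (24,G4,13), (25,G2,14.5), (25,G4,14.5), (26,G1,16), (27,G4,17)
Step 2: Sum ranks within each group.
R_1 = 24.5 (n_1 = 3)
R_2 = 41.5 (n_2 = 5)
R_3 = 32 (n_3 = 4)
R_4 = 55 (n_4 = 5)
Step 3: H = 12/(N(N+1)) * sum(R_i^2/n_i) - 3(N+1)
     = 12/(17*18) * (24.5^2/3 + 41.5^2/5 + 32^2/4 + 55^2/5) - 3*18
     = 0.039216 * 1405.53 - 54
     = 1.118954.
Step 4: Ties present; correction factor C = 1 - 24/(17^3 - 17) = 0.995098. Corrected H = 1.118954 / 0.995098 = 1.124466.
Step 5: Under H0, H ~ chi^2(3); p-value = 0.771171.
Step 6: alpha = 0.1. fail to reject H0.

H = 1.1245, df = 3, p = 0.771171, fail to reject H0.


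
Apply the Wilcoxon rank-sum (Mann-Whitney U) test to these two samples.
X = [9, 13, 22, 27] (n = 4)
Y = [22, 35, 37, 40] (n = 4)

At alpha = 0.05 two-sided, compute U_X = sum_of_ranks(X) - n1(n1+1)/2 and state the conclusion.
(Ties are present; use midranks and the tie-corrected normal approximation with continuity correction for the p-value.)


Step 1: Combine and sort all 8 observations; assign midranks.
sorted (value, group): (9,X), (13,X), (22,X), (22,Y), (27,X), (35,Y), (37,Y), (40,Y)
ranks: 9->1, 13->2, 22->3.5, 22->3.5, 27->5, 35->6, 37->7, 40->8
Step 2: Rank sum for X: R1 = 1 + 2 + 3.5 + 5 = 11.5.
Step 3: U_X = R1 - n1(n1+1)/2 = 11.5 - 4*5/2 = 11.5 - 10 = 1.5.
       U_Y = n1*n2 - U_X = 16 - 1.5 = 14.5.
Step 4: Ties are present, so use the tie-corrected normal approximation (with continuity correction) for the p-value.
Step 5: p-value = 0.081429; compare to alpha = 0.05. fail to reject H0.

U_X = 1.5, p = 0.081429, fail to reject H0 at alpha = 0.05.


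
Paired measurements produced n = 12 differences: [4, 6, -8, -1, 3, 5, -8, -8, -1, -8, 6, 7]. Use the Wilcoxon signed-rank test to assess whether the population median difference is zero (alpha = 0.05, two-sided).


Step 1: Drop any zero differences (none here) and take |d_i|.
|d| = [4, 6, 8, 1, 3, 5, 8, 8, 1, 8, 6, 7]
Step 2: Midrank |d_i| (ties get averaged ranks).
ranks: |4|->4, |6|->6.5, |8|->10.5, |1|->1.5, |3|->3, |5|->5, |8|->10.5, |8|->10.5, |1|->1.5, |8|->10.5, |6|->6.5, |7|->8
Step 3: Attach original signs; sum ranks with positive sign and with negative sign.
W+ = 4 + 6.5 + 3 + 5 + 6.5 + 8 = 33
W- = 10.5 + 1.5 + 10.5 + 10.5 + 1.5 + 10.5 = 45
(Check: W+ + W- = 78 should equal n(n+1)/2 = 78.)
Step 4: Test statistic W = min(W+, W-) = 33.
Step 5: Ties in |d|, so use the tie-corrected normal approximation.
        E[W] = n(n+1)/4 = 12*13/4 = 39.
        Tie groups: |d|=1 (t=2), |d|=6 (t=2), |d|=8 (t=4); sum(t^3 - t) = 72.
        Var[W] = n(n+1)(2n+1)/24 - sum(t^3-t)/48 = 3900/24 - 72/48 = 161.
        z = (W - E[W]) / sqrt(Var[W]) = (33 - 39) / 12.6886 = -0.4729.
        Two-sided p = 2*Phi(z) = 0.636309.
Step 6: alpha = 0.05. fail to reject H0.

W+ = 33, W- = 45, W = min = 33, p = 0.636309, fail to reject H0.


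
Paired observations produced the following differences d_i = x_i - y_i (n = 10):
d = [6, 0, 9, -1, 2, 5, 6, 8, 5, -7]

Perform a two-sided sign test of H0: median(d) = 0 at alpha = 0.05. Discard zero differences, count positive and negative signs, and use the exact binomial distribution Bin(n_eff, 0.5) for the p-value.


Step 1: Discard zero differences. Original n = 10; n_eff = number of nonzero differences = 9.
Nonzero differences (with sign): +6, +9, -1, +2, +5, +6, +8, +5, -7
Step 2: Count signs: positive = 7, negative = 2.
Step 3: Under H0: P(positive) = 0.5, so the number of positives S ~ Bin(9, 0.5).
Step 4: Two-sided exact p-value = sum of Bin(9,0.5) probabilities at or below the observed probability = 0.179688.
Step 5: alpha = 0.05. fail to reject H0.

n_eff = 9, pos = 7, neg = 2, p = 0.179688, fail to reject H0.


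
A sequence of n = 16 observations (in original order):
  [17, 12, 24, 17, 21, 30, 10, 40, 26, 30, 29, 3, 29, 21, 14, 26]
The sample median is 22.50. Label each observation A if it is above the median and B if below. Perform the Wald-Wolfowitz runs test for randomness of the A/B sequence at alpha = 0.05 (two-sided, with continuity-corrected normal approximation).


Step 1: Compute median = 22.50; label A = above, B = below.
Labels in order: BBABBABAAAABABBA  (n_A = 8, n_B = 8)
Step 2: Count runs R = 10.
Step 3: Under H0 (random ordering), E[R] = 2*n_A*n_B/(n_A+n_B) + 1 = 2*8*8/16 + 1 = 9.0000.
        Var[R] = 2*n_A*n_B*(2*n_A*n_B - n_A - n_B) / ((n_A+n_B)^2 * (n_A+n_B-1)) = 14336/3840 = 3.7333.
        SD[R] = 1.9322.
Step 4: Continuity-corrected z = (R - 0.5 - E[R]) / SD[R] = (10 - 0.5 - 9.0000) / 1.9322 = 0.2588.
Step 5: Two-sided p-value via normal approximation = 2*(1 - Phi(|z|)) = 0.795809.
Step 6: alpha = 0.05. fail to reject H0.

R = 10, z = 0.2588, p = 0.795809, fail to reject H0.


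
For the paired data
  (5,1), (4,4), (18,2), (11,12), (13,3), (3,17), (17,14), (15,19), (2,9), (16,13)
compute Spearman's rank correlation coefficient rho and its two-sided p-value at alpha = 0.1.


Step 1: Rank x and y separately (midranks; no ties here).
rank(x): 5->4, 4->3, 18->10, 11->5, 13->6, 3->2, 17->9, 15->7, 2->1, 16->8
rank(y): 1->1, 4->4, 2->2, 12->6, 3->3, 17->9, 14->8, 19->10, 9->5, 13->7
Step 2: d_i = R_x(i) - R_y(i); compute d_i^2.
  (4-1)^2=9, (3-4)^2=1, (10-2)^2=64, (5-6)^2=1, (6-3)^2=9, (2-9)^2=49, (9-8)^2=1, (7-10)^2=9, (1-5)^2=16, (8-7)^2=1
sum(d^2) = 160.
Step 3: rho = 1 - 6*160 / (10*(10^2 - 1)) = 1 - 960/990 = 0.030303.
Step 4: Under H0, t = rho * sqrt((n-2)/(1-rho^2)) = 0.0857 ~ t(8).
Step 5: Two-sided p-value from the t-distribution with 8 df = 0.933773.
Step 6: alpha = 0.1. fail to reject H0.

rho = 0.0303, p = 0.933773, fail to reject H0 at alpha = 0.1.


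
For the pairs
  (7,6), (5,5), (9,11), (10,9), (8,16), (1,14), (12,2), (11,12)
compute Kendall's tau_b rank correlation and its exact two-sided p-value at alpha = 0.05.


Step 1: Enumerate the 28 unordered pairs (i,j) with i<j and classify each by sign(x_j-x_i) * sign(y_j-y_i).
  (1,2):dx=-2,dy=-1->C; (1,3):dx=+2,dy=+5->C; (1,4):dx=+3,dy=+3->C; (1,5):dx=+1,dy=+10->C
  (1,6):dx=-6,dy=+8->D; (1,7):dx=+5,dy=-4->D; (1,8):dx=+4,dy=+6->C; (2,3):dx=+4,dy=+6->C
  (2,4):dx=+5,dy=+4->C; (2,5):dx=+3,dy=+11->C; (2,6):dx=-4,dy=+9->D; (2,7):dx=+7,dy=-3->D
  (2,8):dx=+6,dy=+7->C; (3,4):dx=+1,dy=-2->D; (3,5):dx=-1,dy=+5->D; (3,6):dx=-8,dy=+3->D
  (3,7):dx=+3,dy=-9->D; (3,8):dx=+2,dy=+1->C; (4,5):dx=-2,dy=+7->D; (4,6):dx=-9,dy=+5->D
  (4,7):dx=+2,dy=-7->D; (4,8):dx=+1,dy=+3->C; (5,6):dx=-7,dy=-2->C; (5,7):dx=+4,dy=-14->D
  (5,8):dx=+3,dy=-4->D; (6,7):dx=+11,dy=-12->D; (6,8):dx=+10,dy=-2->D; (7,8):dx=-1,dy=+10->D
Step 2: C = 12, D = 16, total pairs = 28.
Step 3: tau = (C - D)/(n(n-1)/2) = (12 - 16)/28 = -0.142857.
Step 4: Exact two-sided p-value (enumerate n! = 40320 permutations of y under H0): p = 0.719544.
Step 5: alpha = 0.05. fail to reject H0.

tau_b = -0.1429 (C=12, D=16), p = 0.719544, fail to reject H0.


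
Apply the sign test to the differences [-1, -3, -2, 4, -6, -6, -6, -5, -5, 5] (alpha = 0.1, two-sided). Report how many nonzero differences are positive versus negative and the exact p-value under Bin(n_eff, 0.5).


Step 1: Discard zero differences. Original n = 10; n_eff = number of nonzero differences = 10.
Nonzero differences (with sign): -1, -3, -2, +4, -6, -6, -6, -5, -5, +5
Step 2: Count signs: positive = 2, negative = 8.
Step 3: Under H0: P(positive) = 0.5, so the number of positives S ~ Bin(10, 0.5).
Step 4: Two-sided exact p-value = sum of Bin(10,0.5) probabilities at or below the observed probability = 0.109375.
Step 5: alpha = 0.1. fail to reject H0.

n_eff = 10, pos = 2, neg = 8, p = 0.109375, fail to reject H0.


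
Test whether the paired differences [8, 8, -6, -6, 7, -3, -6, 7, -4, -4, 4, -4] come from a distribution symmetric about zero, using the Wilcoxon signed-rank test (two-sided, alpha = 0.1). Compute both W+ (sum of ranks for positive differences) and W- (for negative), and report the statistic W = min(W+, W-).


Step 1: Drop any zero differences (none here) and take |d_i|.
|d| = [8, 8, 6, 6, 7, 3, 6, 7, 4, 4, 4, 4]
Step 2: Midrank |d_i| (ties get averaged ranks).
ranks: |8|->11.5, |8|->11.5, |6|->7, |6|->7, |7|->9.5, |3|->1, |6|->7, |7|->9.5, |4|->3.5, |4|->3.5, |4|->3.5, |4|->3.5
Step 3: Attach original signs; sum ranks with positive sign and with negative sign.
W+ = 11.5 + 11.5 + 9.5 + 9.5 + 3.5 = 45.5
W- = 7 + 7 + 1 + 7 + 3.5 + 3.5 + 3.5 = 32.5
(Check: W+ + W- = 78 should equal n(n+1)/2 = 78.)
Step 4: Test statistic W = min(W+, W-) = 32.5.
Step 5: Ties in |d|, so use the tie-corrected normal approximation.
        E[W] = n(n+1)/4 = 12*13/4 = 39.
        Tie groups: |d|=4 (t=4), |d|=6 (t=3), |d|=7 (t=2), |d|=8 (t=2); sum(t^3 - t) = 96.
        Var[W] = n(n+1)(2n+1)/24 - sum(t^3-t)/48 = 3900/24 - 96/48 = 160.5.
        z = (W - E[W]) / sqrt(Var[W]) = (32.5 - 39) / 12.6689 = -0.5131.
        Two-sided p = 2*Phi(z) = 0.607903.
Step 6: alpha = 0.1. fail to reject H0.

W+ = 45.5, W- = 32.5, W = min = 32.5, p = 0.607903, fail to reject H0.


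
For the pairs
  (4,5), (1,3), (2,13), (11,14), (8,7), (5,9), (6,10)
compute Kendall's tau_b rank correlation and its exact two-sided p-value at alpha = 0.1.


Step 1: Enumerate the 21 unordered pairs (i,j) with i<j and classify each by sign(x_j-x_i) * sign(y_j-y_i).
  (1,2):dx=-3,dy=-2->C; (1,3):dx=-2,dy=+8->D; (1,4):dx=+7,dy=+9->C; (1,5):dx=+4,dy=+2->C
  (1,6):dx=+1,dy=+4->C; (1,7):dx=+2,dy=+5->C; (2,3):dx=+1,dy=+10->C; (2,4):dx=+10,dy=+11->C
  (2,5):dx=+7,dy=+4->C; (2,6):dx=+4,dy=+6->C; (2,7):dx=+5,dy=+7->C; (3,4):dx=+9,dy=+1->C
  (3,5):dx=+6,dy=-6->D; (3,6):dx=+3,dy=-4->D; (3,7):dx=+4,dy=-3->D; (4,5):dx=-3,dy=-7->C
  (4,6):dx=-6,dy=-5->C; (4,7):dx=-5,dy=-4->C; (5,6):dx=-3,dy=+2->D; (5,7):dx=-2,dy=+3->D
  (6,7):dx=+1,dy=+1->C
Step 2: C = 15, D = 6, total pairs = 21.
Step 3: tau = (C - D)/(n(n-1)/2) = (15 - 6)/21 = 0.428571.
Step 4: Exact two-sided p-value (enumerate n! = 5040 permutations of y under H0): p = 0.238889.
Step 5: alpha = 0.1. fail to reject H0.

tau_b = 0.4286 (C=15, D=6), p = 0.238889, fail to reject H0.


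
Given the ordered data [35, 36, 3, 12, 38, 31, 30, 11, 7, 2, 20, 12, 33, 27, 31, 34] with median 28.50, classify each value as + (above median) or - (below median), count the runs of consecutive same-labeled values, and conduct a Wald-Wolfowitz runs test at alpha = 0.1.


Step 1: Compute median = 28.50; label A = above, B = below.
Labels in order: AABBAAABBBBBABAA  (n_A = 8, n_B = 8)
Step 2: Count runs R = 7.
Step 3: Under H0 (random ordering), E[R] = 2*n_A*n_B/(n_A+n_B) + 1 = 2*8*8/16 + 1 = 9.0000.
        Var[R] = 2*n_A*n_B*(2*n_A*n_B - n_A - n_B) / ((n_A+n_B)^2 * (n_A+n_B-1)) = 14336/3840 = 3.7333.
        SD[R] = 1.9322.
Step 4: Continuity-corrected z = (R + 0.5 - E[R]) / SD[R] = (7 + 0.5 - 9.0000) / 1.9322 = -0.7763.
Step 5: Two-sided p-value via normal approximation = 2*(1 - Phi(|z|)) = 0.437558.
Step 6: alpha = 0.1. fail to reject H0.

R = 7, z = -0.7763, p = 0.437558, fail to reject H0.


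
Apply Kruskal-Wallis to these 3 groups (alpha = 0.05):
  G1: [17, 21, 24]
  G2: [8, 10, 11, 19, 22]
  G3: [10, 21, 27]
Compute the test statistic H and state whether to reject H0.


Step 1: Combine all N = 11 observations and assign midranks.
sorted (value, group, rank): (8,G2,1), (10,G2,2.5), (10,G3,2.5), (11,G2,4), (17,G1,5), (19,G2,6), (21,G1,7.5), (21,G3,7.5), (22,G2,9), (24,G1,10), (27,G3,11)
Step 2: Sum ranks within each group.
R_1 = 22.5 (n_1 = 3)
R_2 = 22.5 (n_2 = 5)
R_3 = 21 (n_3 = 3)
Step 3: H = 12/(N(N+1)) * sum(R_i^2/n_i) - 3(N+1)
     = 12/(11*12) * (22.5^2/3 + 22.5^2/5 + 21^2/3) - 3*12
     = 0.090909 * 417 - 36
     = 1.909091.
Step 4: Ties present; correction factor C = 1 - 12/(11^3 - 11) = 0.990909. Corrected H = 1.909091 / 0.990909 = 1.926606.
Step 5: Under H0, H ~ chi^2(2); p-value = 0.381630.
Step 6: alpha = 0.05. fail to reject H0.

H = 1.9266, df = 2, p = 0.381630, fail to reject H0.


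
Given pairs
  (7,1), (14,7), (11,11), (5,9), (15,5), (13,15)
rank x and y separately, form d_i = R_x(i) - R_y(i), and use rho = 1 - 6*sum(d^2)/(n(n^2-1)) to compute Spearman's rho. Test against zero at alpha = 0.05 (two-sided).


Step 1: Rank x and y separately (midranks; no ties here).
rank(x): 7->2, 14->5, 11->3, 5->1, 15->6, 13->4
rank(y): 1->1, 7->3, 11->5, 9->4, 5->2, 15->6
Step 2: d_i = R_x(i) - R_y(i); compute d_i^2.
  (2-1)^2=1, (5-3)^2=4, (3-5)^2=4, (1-4)^2=9, (6-2)^2=16, (4-6)^2=4
sum(d^2) = 38.
Step 3: rho = 1 - 6*38 / (6*(6^2 - 1)) = 1 - 228/210 = -0.085714.
Step 4: Under H0, t = rho * sqrt((n-2)/(1-rho^2)) = -0.1721 ~ t(4).
Step 5: Two-sided p-value from the t-distribution with 4 df = 0.871743.
Step 6: alpha = 0.05. fail to reject H0.

rho = -0.0857, p = 0.871743, fail to reject H0 at alpha = 0.05.


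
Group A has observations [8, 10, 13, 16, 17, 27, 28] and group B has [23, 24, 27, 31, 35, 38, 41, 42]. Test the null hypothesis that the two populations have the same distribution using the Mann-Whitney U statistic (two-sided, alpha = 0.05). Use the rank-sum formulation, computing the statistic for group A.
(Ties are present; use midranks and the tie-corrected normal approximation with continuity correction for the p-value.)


Step 1: Combine and sort all 15 observations; assign midranks.
sorted (value, group): (8,X), (10,X), (13,X), (16,X), (17,X), (23,Y), (24,Y), (27,X), (27,Y), (28,X), (31,Y), (35,Y), (38,Y), (41,Y), (42,Y)
ranks: 8->1, 10->2, 13->3, 16->4, 17->5, 23->6, 24->7, 27->8.5, 27->8.5, 28->10, 31->11, 35->12, 38->13, 41->14, 42->15
Step 2: Rank sum for X: R1 = 1 + 2 + 3 + 4 + 5 + 8.5 + 10 = 33.5.
Step 3: U_X = R1 - n1(n1+1)/2 = 33.5 - 7*8/2 = 33.5 - 28 = 5.5.
       U_Y = n1*n2 - U_X = 56 - 5.5 = 50.5.
Step 4: Ties are present, so use the tie-corrected normal approximation (with continuity correction) for the p-value.
Step 5: p-value = 0.010826; compare to alpha = 0.05. reject H0.

U_X = 5.5, p = 0.010826, reject H0 at alpha = 0.05.


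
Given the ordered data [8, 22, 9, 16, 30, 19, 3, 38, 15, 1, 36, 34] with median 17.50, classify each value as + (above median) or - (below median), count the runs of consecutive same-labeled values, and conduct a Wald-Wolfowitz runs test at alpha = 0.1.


Step 1: Compute median = 17.50; label A = above, B = below.
Labels in order: BABBAABABBAA  (n_A = 6, n_B = 6)
Step 2: Count runs R = 8.
Step 3: Under H0 (random ordering), E[R] = 2*n_A*n_B/(n_A+n_B) + 1 = 2*6*6/12 + 1 = 7.0000.
        Var[R] = 2*n_A*n_B*(2*n_A*n_B - n_A - n_B) / ((n_A+n_B)^2 * (n_A+n_B-1)) = 4320/1584 = 2.7273.
        SD[R] = 1.6514.
Step 4: Continuity-corrected z = (R - 0.5 - E[R]) / SD[R] = (8 - 0.5 - 7.0000) / 1.6514 = 0.3028.
Step 5: Two-sided p-value via normal approximation = 2*(1 - Phi(|z|)) = 0.762069.
Step 6: alpha = 0.1. fail to reject H0.

R = 8, z = 0.3028, p = 0.762069, fail to reject H0.


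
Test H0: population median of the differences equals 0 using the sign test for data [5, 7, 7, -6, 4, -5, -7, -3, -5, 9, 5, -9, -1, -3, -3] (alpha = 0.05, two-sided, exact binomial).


Step 1: Discard zero differences. Original n = 15; n_eff = number of nonzero differences = 15.
Nonzero differences (with sign): +5, +7, +7, -6, +4, -5, -7, -3, -5, +9, +5, -9, -1, -3, -3
Step 2: Count signs: positive = 6, negative = 9.
Step 3: Under H0: P(positive) = 0.5, so the number of positives S ~ Bin(15, 0.5).
Step 4: Two-sided exact p-value = sum of Bin(15,0.5) probabilities at or below the observed probability = 0.607239.
Step 5: alpha = 0.05. fail to reject H0.

n_eff = 15, pos = 6, neg = 9, p = 0.607239, fail to reject H0.


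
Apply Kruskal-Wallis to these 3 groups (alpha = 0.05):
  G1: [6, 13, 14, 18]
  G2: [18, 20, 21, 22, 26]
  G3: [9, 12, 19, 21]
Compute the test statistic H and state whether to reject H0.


Step 1: Combine all N = 13 observations and assign midranks.
sorted (value, group, rank): (6,G1,1), (9,G3,2), (12,G3,3), (13,G1,4), (14,G1,5), (18,G1,6.5), (18,G2,6.5), (19,G3,8), (20,G2,9), (21,G2,10.5), (21,G3,10.5), (22,G2,12), (26,G2,13)
Step 2: Sum ranks within each group.
R_1 = 16.5 (n_1 = 4)
R_2 = 51 (n_2 = 5)
R_3 = 23.5 (n_3 = 4)
Step 3: H = 12/(N(N+1)) * sum(R_i^2/n_i) - 3(N+1)
     = 12/(13*14) * (16.5^2/4 + 51^2/5 + 23.5^2/4) - 3*14
     = 0.065934 * 726.325 - 42
     = 5.889560.
Step 4: Ties present; correction factor C = 1 - 12/(13^3 - 13) = 0.994505. Corrected H = 5.889560 / 0.994505 = 5.922099.
Step 5: Under H0, H ~ chi^2(2); p-value = 0.051765.
Step 6: alpha = 0.05. fail to reject H0.

H = 5.9221, df = 2, p = 0.051765, fail to reject H0.


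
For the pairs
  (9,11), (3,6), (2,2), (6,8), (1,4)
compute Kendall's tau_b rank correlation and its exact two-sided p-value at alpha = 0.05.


Step 1: Enumerate the 10 unordered pairs (i,j) with i<j and classify each by sign(x_j-x_i) * sign(y_j-y_i).
  (1,2):dx=-6,dy=-5->C; (1,3):dx=-7,dy=-9->C; (1,4):dx=-3,dy=-3->C; (1,5):dx=-8,dy=-7->C
  (2,3):dx=-1,dy=-4->C; (2,4):dx=+3,dy=+2->C; (2,5):dx=-2,dy=-2->C; (3,4):dx=+4,dy=+6->C
  (3,5):dx=-1,dy=+2->D; (4,5):dx=-5,dy=-4->C
Step 2: C = 9, D = 1, total pairs = 10.
Step 3: tau = (C - D)/(n(n-1)/2) = (9 - 1)/10 = 0.800000.
Step 4: Exact two-sided p-value (enumerate n! = 120 permutations of y under H0): p = 0.083333.
Step 5: alpha = 0.05. fail to reject H0.

tau_b = 0.8000 (C=9, D=1), p = 0.083333, fail to reject H0.


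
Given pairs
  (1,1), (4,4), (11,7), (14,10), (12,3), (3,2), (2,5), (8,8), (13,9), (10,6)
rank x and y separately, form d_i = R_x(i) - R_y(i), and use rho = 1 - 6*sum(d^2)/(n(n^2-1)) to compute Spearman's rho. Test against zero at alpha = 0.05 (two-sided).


Step 1: Rank x and y separately (midranks; no ties here).
rank(x): 1->1, 4->4, 11->7, 14->10, 12->8, 3->3, 2->2, 8->5, 13->9, 10->6
rank(y): 1->1, 4->4, 7->7, 10->10, 3->3, 2->2, 5->5, 8->8, 9->9, 6->6
Step 2: d_i = R_x(i) - R_y(i); compute d_i^2.
  (1-1)^2=0, (4-4)^2=0, (7-7)^2=0, (10-10)^2=0, (8-3)^2=25, (3-2)^2=1, (2-5)^2=9, (5-8)^2=9, (9-9)^2=0, (6-6)^2=0
sum(d^2) = 44.
Step 3: rho = 1 - 6*44 / (10*(10^2 - 1)) = 1 - 264/990 = 0.733333.
Step 4: Under H0, t = rho * sqrt((n-2)/(1-rho^2)) = 3.0509 ~ t(8).
Step 5: Two-sided p-value from the t-distribution with 8 df = 0.015801.
Step 6: alpha = 0.05. reject H0.

rho = 0.7333, p = 0.015801, reject H0 at alpha = 0.05.


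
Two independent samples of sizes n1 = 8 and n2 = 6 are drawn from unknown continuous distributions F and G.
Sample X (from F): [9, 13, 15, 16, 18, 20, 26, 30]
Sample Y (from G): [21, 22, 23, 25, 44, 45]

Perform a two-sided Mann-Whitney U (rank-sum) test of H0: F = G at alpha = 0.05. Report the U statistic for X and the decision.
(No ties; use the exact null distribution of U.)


Step 1: Combine and sort all 14 observations; assign midranks.
sorted (value, group): (9,X), (13,X), (15,X), (16,X), (18,X), (20,X), (21,Y), (22,Y), (23,Y), (25,Y), (26,X), (30,X), (44,Y), (45,Y)
ranks: 9->1, 13->2, 15->3, 16->4, 18->5, 20->6, 21->7, 22->8, 23->9, 25->10, 26->11, 30->12, 44->13, 45->14
Step 2: Rank sum for X: R1 = 1 + 2 + 3 + 4 + 5 + 6 + 11 + 12 = 44.
Step 3: U_X = R1 - n1(n1+1)/2 = 44 - 8*9/2 = 44 - 36 = 8.
       U_Y = n1*n2 - U_X = 48 - 8 = 40.
Step 4: No ties, so the exact null distribution of U (based on enumerating the C(14,8) = 3003 equally likely rank assignments) gives the two-sided p-value.
Step 5: p-value = 0.042624; compare to alpha = 0.05. reject H0.

U_X = 8, p = 0.042624, reject H0 at alpha = 0.05.


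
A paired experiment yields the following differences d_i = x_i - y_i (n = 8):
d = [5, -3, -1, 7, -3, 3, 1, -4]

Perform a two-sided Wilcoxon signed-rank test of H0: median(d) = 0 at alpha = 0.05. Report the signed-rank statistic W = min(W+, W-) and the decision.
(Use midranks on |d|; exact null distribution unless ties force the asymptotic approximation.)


Step 1: Drop any zero differences (none here) and take |d_i|.
|d| = [5, 3, 1, 7, 3, 3, 1, 4]
Step 2: Midrank |d_i| (ties get averaged ranks).
ranks: |5|->7, |3|->4, |1|->1.5, |7|->8, |3|->4, |3|->4, |1|->1.5, |4|->6
Step 3: Attach original signs; sum ranks with positive sign and with negative sign.
W+ = 7 + 8 + 4 + 1.5 = 20.5
W- = 4 + 1.5 + 4 + 6 = 15.5
(Check: W+ + W- = 36 should equal n(n+1)/2 = 36.)
Step 4: Test statistic W = min(W+, W-) = 15.5.
Step 5: Ties in |d|, so use the tie-corrected normal approximation.
        E[W] = n(n+1)/4 = 8*9/4 = 18.
        Tie groups: |d|=1 (t=2), |d|=3 (t=3); sum(t^3 - t) = 30.
        Var[W] = n(n+1)(2n+1)/24 - sum(t^3-t)/48 = 1224/24 - 30/48 = 50.375.
        z = (W - E[W]) / sqrt(Var[W]) = (15.5 - 18) / 7.0975 = -0.3522.
        Two-sided p = 2*Phi(z) = 0.724662.
Step 6: alpha = 0.05. fail to reject H0.

W+ = 20.5, W- = 15.5, W = min = 15.5, p = 0.724662, fail to reject H0.


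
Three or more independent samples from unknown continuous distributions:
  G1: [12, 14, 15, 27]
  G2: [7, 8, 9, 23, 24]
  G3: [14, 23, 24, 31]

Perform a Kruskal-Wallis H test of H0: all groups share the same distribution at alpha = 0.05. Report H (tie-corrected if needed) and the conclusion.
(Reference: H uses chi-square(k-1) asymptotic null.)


Step 1: Combine all N = 13 observations and assign midranks.
sorted (value, group, rank): (7,G2,1), (8,G2,2), (9,G2,3), (12,G1,4), (14,G1,5.5), (14,G3,5.5), (15,G1,7), (23,G2,8.5), (23,G3,8.5), (24,G2,10.5), (24,G3,10.5), (27,G1,12), (31,G3,13)
Step 2: Sum ranks within each group.
R_1 = 28.5 (n_1 = 4)
R_2 = 25 (n_2 = 5)
R_3 = 37.5 (n_3 = 4)
Step 3: H = 12/(N(N+1)) * sum(R_i^2/n_i) - 3(N+1)
     = 12/(13*14) * (28.5^2/4 + 25^2/5 + 37.5^2/4) - 3*14
     = 0.065934 * 679.625 - 42
     = 2.810440.
Step 4: Ties present; correction factor C = 1 - 18/(13^3 - 13) = 0.991758. Corrected H = 2.810440 / 0.991758 = 2.833795.
Step 5: Under H0, H ~ chi^2(2); p-value = 0.242465.
Step 6: alpha = 0.05. fail to reject H0.

H = 2.8338, df = 2, p = 0.242465, fail to reject H0.


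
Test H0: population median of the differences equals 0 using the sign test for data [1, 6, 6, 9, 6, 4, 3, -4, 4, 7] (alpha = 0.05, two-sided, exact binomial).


Step 1: Discard zero differences. Original n = 10; n_eff = number of nonzero differences = 10.
Nonzero differences (with sign): +1, +6, +6, +9, +6, +4, +3, -4, +4, +7
Step 2: Count signs: positive = 9, negative = 1.
Step 3: Under H0: P(positive) = 0.5, so the number of positives S ~ Bin(10, 0.5).
Step 4: Two-sided exact p-value = sum of Bin(10,0.5) probabilities at or below the observed probability = 0.021484.
Step 5: alpha = 0.05. reject H0.

n_eff = 10, pos = 9, neg = 1, p = 0.021484, reject H0.


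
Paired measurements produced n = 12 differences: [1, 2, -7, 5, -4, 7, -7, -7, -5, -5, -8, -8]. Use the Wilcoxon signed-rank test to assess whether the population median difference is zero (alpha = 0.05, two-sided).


Step 1: Drop any zero differences (none here) and take |d_i|.
|d| = [1, 2, 7, 5, 4, 7, 7, 7, 5, 5, 8, 8]
Step 2: Midrank |d_i| (ties get averaged ranks).
ranks: |1|->1, |2|->2, |7|->8.5, |5|->5, |4|->3, |7|->8.5, |7|->8.5, |7|->8.5, |5|->5, |5|->5, |8|->11.5, |8|->11.5
Step 3: Attach original signs; sum ranks with positive sign and with negative sign.
W+ = 1 + 2 + 5 + 8.5 = 16.5
W- = 8.5 + 3 + 8.5 + 8.5 + 5 + 5 + 11.5 + 11.5 = 61.5
(Check: W+ + W- = 78 should equal n(n+1)/2 = 78.)
Step 4: Test statistic W = min(W+, W-) = 16.5.
Step 5: Ties in |d|, so use the tie-corrected normal approximation.
        E[W] = n(n+1)/4 = 12*13/4 = 39.
        Tie groups: |d|=5 (t=3), |d|=7 (t=4), |d|=8 (t=2); sum(t^3 - t) = 90.
        Var[W] = n(n+1)(2n+1)/24 - sum(t^3-t)/48 = 3900/24 - 90/48 = 160.625.
        z = (W - E[W]) / sqrt(Var[W]) = (16.5 - 39) / 12.6738 = -1.7753.
        Two-sided p = 2*Phi(z) = 0.075846.
Step 6: alpha = 0.05. fail to reject H0.

W+ = 16.5, W- = 61.5, W = min = 16.5, p = 0.075846, fail to reject H0.


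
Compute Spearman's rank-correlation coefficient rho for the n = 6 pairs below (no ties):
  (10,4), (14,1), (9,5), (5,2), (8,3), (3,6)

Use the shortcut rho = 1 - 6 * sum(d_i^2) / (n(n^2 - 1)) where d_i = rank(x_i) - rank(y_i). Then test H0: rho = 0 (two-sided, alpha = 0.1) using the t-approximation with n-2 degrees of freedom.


Step 1: Rank x and y separately (midranks; no ties here).
rank(x): 10->5, 14->6, 9->4, 5->2, 8->3, 3->1
rank(y): 4->4, 1->1, 5->5, 2->2, 3->3, 6->6
Step 2: d_i = R_x(i) - R_y(i); compute d_i^2.
  (5-4)^2=1, (6-1)^2=25, (4-5)^2=1, (2-2)^2=0, (3-3)^2=0, (1-6)^2=25
sum(d^2) = 52.
Step 3: rho = 1 - 6*52 / (6*(6^2 - 1)) = 1 - 312/210 = -0.485714.
Step 4: Under H0, t = rho * sqrt((n-2)/(1-rho^2)) = -1.1113 ~ t(4).
Step 5: Two-sided p-value from the t-distribution with 4 df = 0.328723.
Step 6: alpha = 0.1. fail to reject H0.

rho = -0.4857, p = 0.328723, fail to reject H0 at alpha = 0.1.


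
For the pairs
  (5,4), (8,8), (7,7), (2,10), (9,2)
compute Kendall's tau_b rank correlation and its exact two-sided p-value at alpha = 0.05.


Step 1: Enumerate the 10 unordered pairs (i,j) with i<j and classify each by sign(x_j-x_i) * sign(y_j-y_i).
  (1,2):dx=+3,dy=+4->C; (1,3):dx=+2,dy=+3->C; (1,4):dx=-3,dy=+6->D; (1,5):dx=+4,dy=-2->D
  (2,3):dx=-1,dy=-1->C; (2,4):dx=-6,dy=+2->D; (2,5):dx=+1,dy=-6->D; (3,4):dx=-5,dy=+3->D
  (3,5):dx=+2,dy=-5->D; (4,5):dx=+7,dy=-8->D
Step 2: C = 3, D = 7, total pairs = 10.
Step 3: tau = (C - D)/(n(n-1)/2) = (3 - 7)/10 = -0.400000.
Step 4: Exact two-sided p-value (enumerate n! = 120 permutations of y under H0): p = 0.483333.
Step 5: alpha = 0.05. fail to reject H0.

tau_b = -0.4000 (C=3, D=7), p = 0.483333, fail to reject H0.


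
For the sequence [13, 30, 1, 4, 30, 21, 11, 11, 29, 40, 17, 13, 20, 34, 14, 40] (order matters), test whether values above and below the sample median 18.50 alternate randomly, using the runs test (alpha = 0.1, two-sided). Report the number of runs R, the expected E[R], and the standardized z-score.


Step 1: Compute median = 18.50; label A = above, B = below.
Labels in order: BABBAABBAABBAABA  (n_A = 8, n_B = 8)
Step 2: Count runs R = 10.
Step 3: Under H0 (random ordering), E[R] = 2*n_A*n_B/(n_A+n_B) + 1 = 2*8*8/16 + 1 = 9.0000.
        Var[R] = 2*n_A*n_B*(2*n_A*n_B - n_A - n_B) / ((n_A+n_B)^2 * (n_A+n_B-1)) = 14336/3840 = 3.7333.
        SD[R] = 1.9322.
Step 4: Continuity-corrected z = (R - 0.5 - E[R]) / SD[R] = (10 - 0.5 - 9.0000) / 1.9322 = 0.2588.
Step 5: Two-sided p-value via normal approximation = 2*(1 - Phi(|z|)) = 0.795809.
Step 6: alpha = 0.1. fail to reject H0.

R = 10, z = 0.2588, p = 0.795809, fail to reject H0.


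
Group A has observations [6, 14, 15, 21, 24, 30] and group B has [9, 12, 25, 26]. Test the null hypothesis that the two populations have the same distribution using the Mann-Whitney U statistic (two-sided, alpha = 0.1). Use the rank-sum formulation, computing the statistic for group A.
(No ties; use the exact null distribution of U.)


Step 1: Combine and sort all 10 observations; assign midranks.
sorted (value, group): (6,X), (9,Y), (12,Y), (14,X), (15,X), (21,X), (24,X), (25,Y), (26,Y), (30,X)
ranks: 6->1, 9->2, 12->3, 14->4, 15->5, 21->6, 24->7, 25->8, 26->9, 30->10
Step 2: Rank sum for X: R1 = 1 + 4 + 5 + 6 + 7 + 10 = 33.
Step 3: U_X = R1 - n1(n1+1)/2 = 33 - 6*7/2 = 33 - 21 = 12.
       U_Y = n1*n2 - U_X = 24 - 12 = 12.
Step 4: No ties, so the exact null distribution of U (based on enumerating the C(10,6) = 210 equally likely rank assignments) gives the two-sided p-value.
Step 5: p-value = 1.000000; compare to alpha = 0.1. fail to reject H0.

U_X = 12, p = 1.000000, fail to reject H0 at alpha = 0.1.


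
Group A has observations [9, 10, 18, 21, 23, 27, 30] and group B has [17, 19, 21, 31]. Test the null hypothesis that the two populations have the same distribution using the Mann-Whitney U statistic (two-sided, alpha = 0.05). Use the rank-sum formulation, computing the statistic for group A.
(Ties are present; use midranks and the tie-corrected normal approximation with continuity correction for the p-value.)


Step 1: Combine and sort all 11 observations; assign midranks.
sorted (value, group): (9,X), (10,X), (17,Y), (18,X), (19,Y), (21,X), (21,Y), (23,X), (27,X), (30,X), (31,Y)
ranks: 9->1, 10->2, 17->3, 18->4, 19->5, 21->6.5, 21->6.5, 23->8, 27->9, 30->10, 31->11
Step 2: Rank sum for X: R1 = 1 + 2 + 4 + 6.5 + 8 + 9 + 10 = 40.5.
Step 3: U_X = R1 - n1(n1+1)/2 = 40.5 - 7*8/2 = 40.5 - 28 = 12.5.
       U_Y = n1*n2 - U_X = 28 - 12.5 = 15.5.
Step 4: Ties are present, so use the tie-corrected normal approximation (with continuity correction) for the p-value.
Step 5: p-value = 0.849769; compare to alpha = 0.05. fail to reject H0.

U_X = 12.5, p = 0.849769, fail to reject H0 at alpha = 0.05.


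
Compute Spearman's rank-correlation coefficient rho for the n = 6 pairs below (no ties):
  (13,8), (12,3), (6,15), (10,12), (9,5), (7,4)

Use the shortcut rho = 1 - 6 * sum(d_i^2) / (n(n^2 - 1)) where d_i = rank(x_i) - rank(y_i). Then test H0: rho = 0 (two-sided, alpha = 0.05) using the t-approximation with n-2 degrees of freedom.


Step 1: Rank x and y separately (midranks; no ties here).
rank(x): 13->6, 12->5, 6->1, 10->4, 9->3, 7->2
rank(y): 8->4, 3->1, 15->6, 12->5, 5->3, 4->2
Step 2: d_i = R_x(i) - R_y(i); compute d_i^2.
  (6-4)^2=4, (5-1)^2=16, (1-6)^2=25, (4-5)^2=1, (3-3)^2=0, (2-2)^2=0
sum(d^2) = 46.
Step 3: rho = 1 - 6*46 / (6*(6^2 - 1)) = 1 - 276/210 = -0.314286.
Step 4: Under H0, t = rho * sqrt((n-2)/(1-rho^2)) = -0.6621 ~ t(4).
Step 5: Two-sided p-value from the t-distribution with 4 df = 0.544093.
Step 6: alpha = 0.05. fail to reject H0.

rho = -0.3143, p = 0.544093, fail to reject H0 at alpha = 0.05.


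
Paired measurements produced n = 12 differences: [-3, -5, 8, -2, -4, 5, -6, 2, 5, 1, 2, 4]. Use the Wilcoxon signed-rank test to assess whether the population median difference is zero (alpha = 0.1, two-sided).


Step 1: Drop any zero differences (none here) and take |d_i|.
|d| = [3, 5, 8, 2, 4, 5, 6, 2, 5, 1, 2, 4]
Step 2: Midrank |d_i| (ties get averaged ranks).
ranks: |3|->5, |5|->9, |8|->12, |2|->3, |4|->6.5, |5|->9, |6|->11, |2|->3, |5|->9, |1|->1, |2|->3, |4|->6.5
Step 3: Attach original signs; sum ranks with positive sign and with negative sign.
W+ = 12 + 9 + 3 + 9 + 1 + 3 + 6.5 = 43.5
W- = 5 + 9 + 3 + 6.5 + 11 = 34.5
(Check: W+ + W- = 78 should equal n(n+1)/2 = 78.)
Step 4: Test statistic W = min(W+, W-) = 34.5.
Step 5: Ties in |d|, so use the tie-corrected normal approximation.
        E[W] = n(n+1)/4 = 12*13/4 = 39.
        Tie groups: |d|=2 (t=3), |d|=4 (t=2), |d|=5 (t=3); sum(t^3 - t) = 54.
        Var[W] = n(n+1)(2n+1)/24 - sum(t^3-t)/48 = 3900/24 - 54/48 = 161.375.
        z = (W - E[W]) / sqrt(Var[W]) = (34.5 - 39) / 12.7033 = -0.3542.
        Two-sided p = 2*Phi(z) = 0.723161.
Step 6: alpha = 0.1. fail to reject H0.

W+ = 43.5, W- = 34.5, W = min = 34.5, p = 0.723161, fail to reject H0.


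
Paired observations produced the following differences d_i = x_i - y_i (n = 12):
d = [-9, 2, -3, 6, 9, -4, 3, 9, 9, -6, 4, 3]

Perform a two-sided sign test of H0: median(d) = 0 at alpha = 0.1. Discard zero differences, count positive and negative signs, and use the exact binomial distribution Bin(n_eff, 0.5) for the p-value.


Step 1: Discard zero differences. Original n = 12; n_eff = number of nonzero differences = 12.
Nonzero differences (with sign): -9, +2, -3, +6, +9, -4, +3, +9, +9, -6, +4, +3
Step 2: Count signs: positive = 8, negative = 4.
Step 3: Under H0: P(positive) = 0.5, so the number of positives S ~ Bin(12, 0.5).
Step 4: Two-sided exact p-value = sum of Bin(12,0.5) probabilities at or below the observed probability = 0.387695.
Step 5: alpha = 0.1. fail to reject H0.

n_eff = 12, pos = 8, neg = 4, p = 0.387695, fail to reject H0.


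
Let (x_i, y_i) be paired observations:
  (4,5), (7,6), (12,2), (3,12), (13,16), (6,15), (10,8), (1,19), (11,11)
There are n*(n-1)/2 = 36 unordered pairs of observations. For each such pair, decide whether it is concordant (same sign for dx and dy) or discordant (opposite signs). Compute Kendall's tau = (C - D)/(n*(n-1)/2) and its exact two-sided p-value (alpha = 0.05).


Step 1: Enumerate the 36 unordered pairs (i,j) with i<j and classify each by sign(x_j-x_i) * sign(y_j-y_i).
  (1,2):dx=+3,dy=+1->C; (1,3):dx=+8,dy=-3->D; (1,4):dx=-1,dy=+7->D; (1,5):dx=+9,dy=+11->C
  (1,6):dx=+2,dy=+10->C; (1,7):dx=+6,dy=+3->C; (1,8):dx=-3,dy=+14->D; (1,9):dx=+7,dy=+6->C
  (2,3):dx=+5,dy=-4->D; (2,4):dx=-4,dy=+6->D; (2,5):dx=+6,dy=+10->C; (2,6):dx=-1,dy=+9->D
  (2,7):dx=+3,dy=+2->C; (2,8):dx=-6,dy=+13->D; (2,9):dx=+4,dy=+5->C; (3,4):dx=-9,dy=+10->D
  (3,5):dx=+1,dy=+14->C; (3,6):dx=-6,dy=+13->D; (3,7):dx=-2,dy=+6->D; (3,8):dx=-11,dy=+17->D
  (3,9):dx=-1,dy=+9->D; (4,5):dx=+10,dy=+4->C; (4,6):dx=+3,dy=+3->C; (4,7):dx=+7,dy=-4->D
  (4,8):dx=-2,dy=+7->D; (4,9):dx=+8,dy=-1->D; (5,6):dx=-7,dy=-1->C; (5,7):dx=-3,dy=-8->C
  (5,8):dx=-12,dy=+3->D; (5,9):dx=-2,dy=-5->C; (6,7):dx=+4,dy=-7->D; (6,8):dx=-5,dy=+4->D
  (6,9):dx=+5,dy=-4->D; (7,8):dx=-9,dy=+11->D; (7,9):dx=+1,dy=+3->C; (8,9):dx=+10,dy=-8->D
Step 2: C = 15, D = 21, total pairs = 36.
Step 3: tau = (C - D)/(n(n-1)/2) = (15 - 21)/36 = -0.166667.
Step 4: Exact two-sided p-value (enumerate n! = 362880 permutations of y under H0): p = 0.612202.
Step 5: alpha = 0.05. fail to reject H0.

tau_b = -0.1667 (C=15, D=21), p = 0.612202, fail to reject H0.


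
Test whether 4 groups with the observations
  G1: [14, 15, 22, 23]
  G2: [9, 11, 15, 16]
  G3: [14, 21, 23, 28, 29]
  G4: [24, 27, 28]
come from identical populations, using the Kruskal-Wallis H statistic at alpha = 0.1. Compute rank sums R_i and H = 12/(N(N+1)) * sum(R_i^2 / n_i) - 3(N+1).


Step 1: Combine all N = 16 observations and assign midranks.
sorted (value, group, rank): (9,G2,1), (11,G2,2), (14,G1,3.5), (14,G3,3.5), (15,G1,5.5), (15,G2,5.5), (16,G2,7), (21,G3,8), (22,G1,9), (23,G1,10.5), (23,G3,10.5), (24,G4,12), (27,G4,13), (28,G3,14.5), (28,G4,14.5), (29,G3,16)
Step 2: Sum ranks within each group.
R_1 = 28.5 (n_1 = 4)
R_2 = 15.5 (n_2 = 4)
R_3 = 52.5 (n_3 = 5)
R_4 = 39.5 (n_4 = 3)
Step 3: H = 12/(N(N+1)) * sum(R_i^2/n_i) - 3(N+1)
     = 12/(16*17) * (28.5^2/4 + 15.5^2/4 + 52.5^2/5 + 39.5^2/3) - 3*17
     = 0.044118 * 1334.46 - 51
     = 7.873162.
Step 4: Ties present; correction factor C = 1 - 24/(16^3 - 16) = 0.994118. Corrected H = 7.873162 / 0.994118 = 7.919749.
Step 5: Under H0, H ~ chi^2(3); p-value = 0.047700.
Step 6: alpha = 0.1. reject H0.

H = 7.9197, df = 3, p = 0.047700, reject H0.


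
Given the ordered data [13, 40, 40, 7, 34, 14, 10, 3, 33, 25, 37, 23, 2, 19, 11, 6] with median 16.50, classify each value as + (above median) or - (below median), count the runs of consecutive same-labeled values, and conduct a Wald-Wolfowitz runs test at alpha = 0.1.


Step 1: Compute median = 16.50; label A = above, B = below.
Labels in order: BAABABBBAAAABABB  (n_A = 8, n_B = 8)
Step 2: Count runs R = 9.
Step 3: Under H0 (random ordering), E[R] = 2*n_A*n_B/(n_A+n_B) + 1 = 2*8*8/16 + 1 = 9.0000.
        Var[R] = 2*n_A*n_B*(2*n_A*n_B - n_A - n_B) / ((n_A+n_B)^2 * (n_A+n_B-1)) = 14336/3840 = 3.7333.
        SD[R] = 1.9322.
Step 4: R = E[R], so z = 0 with no continuity correction.
Step 5: Two-sided p-value via normal approximation = 2*(1 - Phi(|z|)) = 1.000000.
Step 6: alpha = 0.1. fail to reject H0.

R = 9, z = 0.0000, p = 1.000000, fail to reject H0.


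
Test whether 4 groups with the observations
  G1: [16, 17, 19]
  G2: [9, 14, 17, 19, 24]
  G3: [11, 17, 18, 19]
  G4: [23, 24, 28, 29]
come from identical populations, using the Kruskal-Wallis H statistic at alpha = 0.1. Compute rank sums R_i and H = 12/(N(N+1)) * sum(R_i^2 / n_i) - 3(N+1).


Step 1: Combine all N = 16 observations and assign midranks.
sorted (value, group, rank): (9,G2,1), (11,G3,2), (14,G2,3), (16,G1,4), (17,G1,6), (17,G2,6), (17,G3,6), (18,G3,8), (19,G1,10), (19,G2,10), (19,G3,10), (23,G4,12), (24,G2,13.5), (24,G4,13.5), (28,G4,15), (29,G4,16)
Step 2: Sum ranks within each group.
R_1 = 20 (n_1 = 3)
R_2 = 33.5 (n_2 = 5)
R_3 = 26 (n_3 = 4)
R_4 = 56.5 (n_4 = 4)
Step 3: H = 12/(N(N+1)) * sum(R_i^2/n_i) - 3(N+1)
     = 12/(16*17) * (20^2/3 + 33.5^2/5 + 26^2/4 + 56.5^2/4) - 3*17
     = 0.044118 * 1324.85 - 51
     = 7.449081.
Step 4: Ties present; correction factor C = 1 - 54/(16^3 - 16) = 0.986765. Corrected H = 7.449081 / 0.986765 = 7.548994.
Step 5: Under H0, H ~ chi^2(3); p-value = 0.056313.
Step 6: alpha = 0.1. reject H0.

H = 7.5490, df = 3, p = 0.056313, reject H0.


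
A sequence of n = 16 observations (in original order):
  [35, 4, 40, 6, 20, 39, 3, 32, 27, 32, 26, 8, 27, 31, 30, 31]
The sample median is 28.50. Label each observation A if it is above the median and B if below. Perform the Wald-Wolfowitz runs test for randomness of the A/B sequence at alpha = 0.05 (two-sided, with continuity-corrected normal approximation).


Step 1: Compute median = 28.50; label A = above, B = below.
Labels in order: ABABBABABABBBAAA  (n_A = 8, n_B = 8)
Step 2: Count runs R = 11.
Step 3: Under H0 (random ordering), E[R] = 2*n_A*n_B/(n_A+n_B) + 1 = 2*8*8/16 + 1 = 9.0000.
        Var[R] = 2*n_A*n_B*(2*n_A*n_B - n_A - n_B) / ((n_A+n_B)^2 * (n_A+n_B-1)) = 14336/3840 = 3.7333.
        SD[R] = 1.9322.
Step 4: Continuity-corrected z = (R - 0.5 - E[R]) / SD[R] = (11 - 0.5 - 9.0000) / 1.9322 = 0.7763.
Step 5: Two-sided p-value via normal approximation = 2*(1 - Phi(|z|)) = 0.437558.
Step 6: alpha = 0.05. fail to reject H0.

R = 11, z = 0.7763, p = 0.437558, fail to reject H0.


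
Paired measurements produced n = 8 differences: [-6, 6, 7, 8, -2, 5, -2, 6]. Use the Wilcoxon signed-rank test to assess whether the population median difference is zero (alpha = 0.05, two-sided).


Step 1: Drop any zero differences (none here) and take |d_i|.
|d| = [6, 6, 7, 8, 2, 5, 2, 6]
Step 2: Midrank |d_i| (ties get averaged ranks).
ranks: |6|->5, |6|->5, |7|->7, |8|->8, |2|->1.5, |5|->3, |2|->1.5, |6|->5
Step 3: Attach original signs; sum ranks with positive sign and with negative sign.
W+ = 5 + 7 + 8 + 3 + 5 = 28
W- = 5 + 1.5 + 1.5 = 8
(Check: W+ + W- = 36 should equal n(n+1)/2 = 36.)
Step 4: Test statistic W = min(W+, W-) = 8.
Step 5: Ties in |d|, so use the tie-corrected normal approximation.
        E[W] = n(n+1)/4 = 8*9/4 = 18.
        Tie groups: |d|=2 (t=2), |d|=6 (t=3); sum(t^3 - t) = 30.
        Var[W] = n(n+1)(2n+1)/24 - sum(t^3-t)/48 = 1224/24 - 30/48 = 50.375.
        z = (W - E[W]) / sqrt(Var[W]) = (8 - 18) / 7.0975 = -1.4089.
        Two-sided p = 2*Phi(z) = 0.158853.
Step 6: alpha = 0.05. fail to reject H0.

W+ = 28, W- = 8, W = min = 8, p = 0.158853, fail to reject H0.


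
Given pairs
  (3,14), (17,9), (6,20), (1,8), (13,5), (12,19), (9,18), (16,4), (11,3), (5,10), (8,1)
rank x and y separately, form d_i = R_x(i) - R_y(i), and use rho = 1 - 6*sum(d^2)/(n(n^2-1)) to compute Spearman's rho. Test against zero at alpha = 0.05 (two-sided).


Step 1: Rank x and y separately (midranks; no ties here).
rank(x): 3->2, 17->11, 6->4, 1->1, 13->9, 12->8, 9->6, 16->10, 11->7, 5->3, 8->5
rank(y): 14->8, 9->6, 20->11, 8->5, 5->4, 19->10, 18->9, 4->3, 3->2, 10->7, 1->1
Step 2: d_i = R_x(i) - R_y(i); compute d_i^2.
  (2-8)^2=36, (11-6)^2=25, (4-11)^2=49, (1-5)^2=16, (9-4)^2=25, (8-10)^2=4, (6-9)^2=9, (10-3)^2=49, (7-2)^2=25, (3-7)^2=16, (5-1)^2=16
sum(d^2) = 270.
Step 3: rho = 1 - 6*270 / (11*(11^2 - 1)) = 1 - 1620/1320 = -0.227273.
Step 4: Under H0, t = rho * sqrt((n-2)/(1-rho^2)) = -0.7001 ~ t(9).
Step 5: Two-sided p-value from the t-distribution with 9 df = 0.501536.
Step 6: alpha = 0.05. fail to reject H0.

rho = -0.2273, p = 0.501536, fail to reject H0 at alpha = 0.05.
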